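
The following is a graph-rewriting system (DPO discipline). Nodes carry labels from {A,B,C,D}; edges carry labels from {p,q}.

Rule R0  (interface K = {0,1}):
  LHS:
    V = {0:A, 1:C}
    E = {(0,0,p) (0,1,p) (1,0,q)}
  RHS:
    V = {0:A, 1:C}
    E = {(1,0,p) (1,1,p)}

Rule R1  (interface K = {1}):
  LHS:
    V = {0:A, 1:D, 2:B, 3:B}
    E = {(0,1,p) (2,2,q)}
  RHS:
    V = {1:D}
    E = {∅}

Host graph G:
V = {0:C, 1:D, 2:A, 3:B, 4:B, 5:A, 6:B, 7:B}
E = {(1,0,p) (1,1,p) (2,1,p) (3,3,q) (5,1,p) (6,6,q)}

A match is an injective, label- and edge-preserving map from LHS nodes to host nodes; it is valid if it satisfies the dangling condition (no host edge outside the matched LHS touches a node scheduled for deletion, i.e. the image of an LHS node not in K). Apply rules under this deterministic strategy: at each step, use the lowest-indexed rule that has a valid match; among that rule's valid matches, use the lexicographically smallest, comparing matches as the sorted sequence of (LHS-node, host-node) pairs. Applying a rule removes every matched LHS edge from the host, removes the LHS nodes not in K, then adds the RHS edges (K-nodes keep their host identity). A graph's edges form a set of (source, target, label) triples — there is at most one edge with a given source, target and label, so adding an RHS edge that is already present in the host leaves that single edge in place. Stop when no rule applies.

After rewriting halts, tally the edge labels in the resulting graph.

Answer: p:2

Derivation:
[0] host  ⇒  8 nodes, 6 edges  {1-p->0 1-p->1 2-p->1 3-q->3 5-p->1 6-q->6}
[1] R1 @ {0↦2, 1↦1, 2↦3, 3↦4}  ⇒  5 nodes, 4 edges  {1-p->0 1-p->1 5-p->1 6-q->6}
[2] R1 @ {0↦5, 1↦1, 2↦6, 3↦7}  ⇒  2 nodes, 2 edges  {1-p->0 1-p->1}
final graph: no rule applies after step 2
NF edges: [(1, 0, 'p'), (1, 1, 'p')]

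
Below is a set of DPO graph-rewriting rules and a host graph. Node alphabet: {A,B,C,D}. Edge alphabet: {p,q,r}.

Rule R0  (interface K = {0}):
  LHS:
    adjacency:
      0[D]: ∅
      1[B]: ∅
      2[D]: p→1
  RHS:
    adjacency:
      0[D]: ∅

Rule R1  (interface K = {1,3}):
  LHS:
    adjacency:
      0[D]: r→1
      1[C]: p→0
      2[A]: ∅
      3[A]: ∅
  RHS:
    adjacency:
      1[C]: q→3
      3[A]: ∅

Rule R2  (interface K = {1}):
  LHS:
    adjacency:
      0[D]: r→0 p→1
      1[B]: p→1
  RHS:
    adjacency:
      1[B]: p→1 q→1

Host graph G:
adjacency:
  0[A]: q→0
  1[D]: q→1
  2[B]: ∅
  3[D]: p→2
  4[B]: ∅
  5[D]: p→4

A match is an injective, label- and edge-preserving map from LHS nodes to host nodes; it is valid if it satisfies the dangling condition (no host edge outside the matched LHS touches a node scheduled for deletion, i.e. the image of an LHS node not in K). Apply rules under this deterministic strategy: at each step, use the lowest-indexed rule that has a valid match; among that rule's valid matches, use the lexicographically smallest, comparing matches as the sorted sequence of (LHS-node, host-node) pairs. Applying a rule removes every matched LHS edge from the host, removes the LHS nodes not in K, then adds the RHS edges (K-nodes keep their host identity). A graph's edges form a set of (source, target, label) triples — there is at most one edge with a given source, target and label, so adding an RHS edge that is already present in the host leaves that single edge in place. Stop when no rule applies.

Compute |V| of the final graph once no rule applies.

start.  V:6 E:4  edges: 0-q->0 1-q->1 3-p->2 5-p->4
1. fire R0 via {0↦1, 1↦2, 2↦3}  →  V:4 E:3  edges: 0-q->0 1-q->1 5-p->4
2. fire R0 via {0↦1, 1↦4, 2↦5}  →  V:2 E:2  edges: 0-q->0 1-q->1
final graph: no rule applies after step 2
NF nodes: {0:A, 1:D}

Answer: 2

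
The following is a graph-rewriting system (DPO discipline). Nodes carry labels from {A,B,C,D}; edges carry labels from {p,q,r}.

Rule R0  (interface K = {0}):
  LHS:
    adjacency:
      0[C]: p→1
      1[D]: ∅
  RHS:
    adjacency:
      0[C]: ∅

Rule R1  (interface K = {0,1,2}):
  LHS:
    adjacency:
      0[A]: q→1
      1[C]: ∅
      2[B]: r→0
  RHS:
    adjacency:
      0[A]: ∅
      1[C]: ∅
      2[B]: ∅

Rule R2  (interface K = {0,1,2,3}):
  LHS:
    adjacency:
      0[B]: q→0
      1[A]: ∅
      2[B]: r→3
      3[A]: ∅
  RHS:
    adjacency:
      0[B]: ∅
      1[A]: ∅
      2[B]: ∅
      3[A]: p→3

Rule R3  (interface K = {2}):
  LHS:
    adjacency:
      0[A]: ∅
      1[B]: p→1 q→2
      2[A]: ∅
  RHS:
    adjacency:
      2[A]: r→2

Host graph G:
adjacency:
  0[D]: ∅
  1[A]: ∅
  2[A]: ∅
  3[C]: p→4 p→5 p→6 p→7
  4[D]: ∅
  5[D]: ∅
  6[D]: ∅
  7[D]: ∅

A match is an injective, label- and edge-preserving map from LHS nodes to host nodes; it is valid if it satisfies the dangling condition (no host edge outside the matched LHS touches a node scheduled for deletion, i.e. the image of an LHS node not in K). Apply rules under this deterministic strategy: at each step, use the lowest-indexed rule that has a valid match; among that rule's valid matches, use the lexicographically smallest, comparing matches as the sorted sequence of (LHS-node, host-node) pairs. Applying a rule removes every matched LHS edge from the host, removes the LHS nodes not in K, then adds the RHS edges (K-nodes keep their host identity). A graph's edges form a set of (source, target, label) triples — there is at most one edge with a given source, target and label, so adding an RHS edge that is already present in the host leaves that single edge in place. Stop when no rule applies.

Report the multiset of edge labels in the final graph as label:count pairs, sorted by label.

start.  V:8 E:4  edges: 3-p->4 3-p->5 3-p->6 3-p->7
1. fire R0 via {0↦3, 1↦4}  →  V:7 E:3  edges: 3-p->5 3-p->6 3-p->7
2. fire R0 via {0↦3, 1↦5}  →  V:6 E:2  edges: 3-p->6 3-p->7
3. fire R0 via {0↦3, 1↦6}  →  V:5 E:1  edges: 3-p->7
4. fire R0 via {0↦3, 1↦7}  →  V:4 E:0  edges: ∅
halt: no rule applies after step 4
NF edges: []

Answer: (no edges)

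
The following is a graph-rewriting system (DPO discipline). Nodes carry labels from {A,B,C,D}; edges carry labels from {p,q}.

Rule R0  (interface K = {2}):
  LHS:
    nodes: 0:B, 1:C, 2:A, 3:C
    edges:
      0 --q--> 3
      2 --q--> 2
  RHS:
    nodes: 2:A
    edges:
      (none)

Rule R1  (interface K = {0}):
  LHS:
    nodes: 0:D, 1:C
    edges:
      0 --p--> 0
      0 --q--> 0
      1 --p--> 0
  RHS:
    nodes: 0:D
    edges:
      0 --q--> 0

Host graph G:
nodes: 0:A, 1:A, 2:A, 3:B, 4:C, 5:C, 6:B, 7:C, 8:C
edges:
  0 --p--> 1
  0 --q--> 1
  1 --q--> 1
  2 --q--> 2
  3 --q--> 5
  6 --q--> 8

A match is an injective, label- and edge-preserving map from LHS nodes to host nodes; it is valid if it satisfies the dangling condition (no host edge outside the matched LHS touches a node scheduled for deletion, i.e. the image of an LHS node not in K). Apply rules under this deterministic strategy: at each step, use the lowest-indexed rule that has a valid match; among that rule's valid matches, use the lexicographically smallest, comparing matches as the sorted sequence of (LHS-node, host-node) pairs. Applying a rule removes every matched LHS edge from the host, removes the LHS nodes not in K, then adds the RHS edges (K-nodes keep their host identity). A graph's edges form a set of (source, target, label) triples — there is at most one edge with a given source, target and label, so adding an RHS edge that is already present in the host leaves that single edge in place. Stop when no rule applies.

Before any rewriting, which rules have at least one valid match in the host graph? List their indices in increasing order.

R0: 8 valid matches — {0↦3, 1↦4, 2↦1, 3↦5}, {0↦3, 1↦4, 2↦2, 3↦5}, {0↦3, 1↦7, 2↦1, 3↦5} (+5 more)
R1: no valid match — LHS pattern not found

Answer: [R0]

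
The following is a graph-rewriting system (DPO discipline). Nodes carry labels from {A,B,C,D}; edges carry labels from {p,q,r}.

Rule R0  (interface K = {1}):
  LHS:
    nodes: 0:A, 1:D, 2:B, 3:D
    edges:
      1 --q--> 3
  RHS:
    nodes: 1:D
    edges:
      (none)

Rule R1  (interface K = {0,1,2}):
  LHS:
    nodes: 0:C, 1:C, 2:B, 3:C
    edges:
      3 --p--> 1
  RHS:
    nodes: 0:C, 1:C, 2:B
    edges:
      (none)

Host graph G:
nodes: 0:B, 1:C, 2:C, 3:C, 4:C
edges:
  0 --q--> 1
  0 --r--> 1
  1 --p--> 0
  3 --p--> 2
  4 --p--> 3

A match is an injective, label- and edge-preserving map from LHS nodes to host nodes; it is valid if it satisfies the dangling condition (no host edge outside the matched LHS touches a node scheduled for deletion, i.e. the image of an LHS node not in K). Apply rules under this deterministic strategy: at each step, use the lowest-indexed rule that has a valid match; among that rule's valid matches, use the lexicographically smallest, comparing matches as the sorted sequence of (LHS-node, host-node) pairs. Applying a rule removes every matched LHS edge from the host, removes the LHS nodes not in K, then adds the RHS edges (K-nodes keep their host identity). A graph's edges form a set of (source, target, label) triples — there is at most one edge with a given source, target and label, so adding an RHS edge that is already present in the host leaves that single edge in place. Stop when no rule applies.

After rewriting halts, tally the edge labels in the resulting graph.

initial: |V|=5 |E|=5  E = 0-q->1 0-r->1 1-p->0 3-p->2 4-p->3
step 1: apply R1 at {0↦1, 1↦3, 2↦0, 3↦4}  → |V|=4 |E|=4  E = 0-q->1 0-r->1 1-p->0 3-p->2
step 2: apply R1 at {0↦1, 1↦2, 2↦0, 3↦3}  → |V|=3 |E|=3  E = 0-q->1 0-r->1 1-p->0
normal form: no rule applies after step 2
NF edges: [(0, 1, 'q'), (0, 1, 'r'), (1, 0, 'p')]

Answer: p:1 q:1 r:1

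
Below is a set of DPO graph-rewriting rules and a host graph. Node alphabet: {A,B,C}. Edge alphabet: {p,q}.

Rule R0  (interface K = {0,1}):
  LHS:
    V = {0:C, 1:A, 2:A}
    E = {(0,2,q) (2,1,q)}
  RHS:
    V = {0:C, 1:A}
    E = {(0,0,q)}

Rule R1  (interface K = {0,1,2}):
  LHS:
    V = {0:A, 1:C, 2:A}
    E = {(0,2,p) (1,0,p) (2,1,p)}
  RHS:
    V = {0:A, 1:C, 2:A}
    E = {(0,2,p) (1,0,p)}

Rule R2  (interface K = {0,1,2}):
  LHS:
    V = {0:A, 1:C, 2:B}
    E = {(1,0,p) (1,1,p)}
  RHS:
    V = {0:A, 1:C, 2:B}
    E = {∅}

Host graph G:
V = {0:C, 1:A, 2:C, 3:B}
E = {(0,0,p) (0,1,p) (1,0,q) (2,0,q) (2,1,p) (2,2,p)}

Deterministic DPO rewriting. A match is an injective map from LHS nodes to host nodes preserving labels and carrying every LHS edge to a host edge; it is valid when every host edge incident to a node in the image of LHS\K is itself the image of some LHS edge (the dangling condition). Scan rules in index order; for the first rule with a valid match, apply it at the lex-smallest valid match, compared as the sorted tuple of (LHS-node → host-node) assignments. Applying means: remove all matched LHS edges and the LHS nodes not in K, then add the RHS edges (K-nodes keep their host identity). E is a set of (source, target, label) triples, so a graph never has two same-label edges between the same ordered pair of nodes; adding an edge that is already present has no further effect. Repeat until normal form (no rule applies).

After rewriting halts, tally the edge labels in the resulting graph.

Answer: q:2

Rewrite trace:
initial: |V|=4 |E|=6  E = 0-p->0 0-p->1 1-q->0 2-q->0 2-p->1 2-p->2
step 1: apply R2 at {0↦1, 1↦0, 2↦3}  → |V|=4 |E|=4  E = 1-q->0 2-q->0 2-p->1 2-p->2
step 2: apply R2 at {0↦1, 1↦2, 2↦3}  → |V|=4 |E|=2  E = 1-q->0 2-q->0
final graph: no rule applies after step 2
NF edges: [(1, 0, 'q'), (2, 0, 'q')]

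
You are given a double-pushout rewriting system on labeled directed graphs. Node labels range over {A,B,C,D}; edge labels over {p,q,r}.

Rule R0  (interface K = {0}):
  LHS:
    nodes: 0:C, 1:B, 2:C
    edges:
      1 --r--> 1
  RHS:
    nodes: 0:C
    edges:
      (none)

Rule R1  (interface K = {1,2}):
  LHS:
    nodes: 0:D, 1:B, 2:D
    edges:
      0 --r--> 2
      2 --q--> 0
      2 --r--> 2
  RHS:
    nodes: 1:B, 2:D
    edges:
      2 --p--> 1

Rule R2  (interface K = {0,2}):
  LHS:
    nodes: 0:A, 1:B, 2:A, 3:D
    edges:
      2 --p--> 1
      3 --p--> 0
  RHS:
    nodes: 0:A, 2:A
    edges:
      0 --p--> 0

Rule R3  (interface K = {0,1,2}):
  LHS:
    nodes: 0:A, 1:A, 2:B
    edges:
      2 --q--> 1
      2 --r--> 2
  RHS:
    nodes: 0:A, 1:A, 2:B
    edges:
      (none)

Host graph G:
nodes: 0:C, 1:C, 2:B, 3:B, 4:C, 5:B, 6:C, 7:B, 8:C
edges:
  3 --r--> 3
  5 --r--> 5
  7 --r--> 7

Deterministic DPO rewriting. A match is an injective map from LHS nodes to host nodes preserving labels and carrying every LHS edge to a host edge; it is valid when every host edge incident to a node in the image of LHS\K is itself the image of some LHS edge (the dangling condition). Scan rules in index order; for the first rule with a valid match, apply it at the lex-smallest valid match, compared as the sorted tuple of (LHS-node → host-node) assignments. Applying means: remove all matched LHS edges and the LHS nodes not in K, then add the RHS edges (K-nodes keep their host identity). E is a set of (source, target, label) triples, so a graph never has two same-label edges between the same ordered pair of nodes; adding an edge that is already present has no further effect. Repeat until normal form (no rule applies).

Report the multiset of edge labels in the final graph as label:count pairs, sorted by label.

Answer: (no edges)

Derivation:
[0] host  ⇒  9 nodes, 3 edges  {3-r->3 5-r->5 7-r->7}
[1] R0 @ {0↦0, 1↦3, 2↦1}  ⇒  7 nodes, 2 edges  {5-r->5 7-r->7}
[2] R0 @ {0↦0, 1↦5, 2↦4}  ⇒  5 nodes, 1 edges  {7-r->7}
[3] R0 @ {0↦0, 1↦7, 2↦6}  ⇒  3 nodes, 0 edges  {∅}
normal form: no rule applies after step 3
NF edges: []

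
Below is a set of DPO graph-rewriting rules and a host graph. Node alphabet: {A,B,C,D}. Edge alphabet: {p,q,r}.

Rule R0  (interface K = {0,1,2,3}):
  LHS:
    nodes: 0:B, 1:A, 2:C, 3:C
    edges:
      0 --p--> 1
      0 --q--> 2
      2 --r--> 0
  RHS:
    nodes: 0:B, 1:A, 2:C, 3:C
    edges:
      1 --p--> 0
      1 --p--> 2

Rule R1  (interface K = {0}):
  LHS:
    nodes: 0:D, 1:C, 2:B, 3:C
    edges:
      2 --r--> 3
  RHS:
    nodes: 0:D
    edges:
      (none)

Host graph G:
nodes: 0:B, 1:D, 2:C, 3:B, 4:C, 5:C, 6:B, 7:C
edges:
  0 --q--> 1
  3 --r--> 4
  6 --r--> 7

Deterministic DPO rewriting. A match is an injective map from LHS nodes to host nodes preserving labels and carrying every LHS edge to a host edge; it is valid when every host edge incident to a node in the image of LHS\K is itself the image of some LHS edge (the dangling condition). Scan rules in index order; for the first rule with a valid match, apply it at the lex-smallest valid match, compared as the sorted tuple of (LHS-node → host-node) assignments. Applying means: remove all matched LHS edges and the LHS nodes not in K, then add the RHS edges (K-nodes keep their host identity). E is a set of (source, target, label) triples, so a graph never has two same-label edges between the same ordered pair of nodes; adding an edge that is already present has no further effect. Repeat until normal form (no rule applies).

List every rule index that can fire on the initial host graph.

R0: no valid match — LHS pattern not found
R1: 4 valid matches — {0↦1, 1↦2, 2↦3, 3↦4}, {0↦1, 1↦2, 2↦6, 3↦7}, {0↦1, 1↦5, 2↦3, 3↦4} (+1 more)

Answer: [R1]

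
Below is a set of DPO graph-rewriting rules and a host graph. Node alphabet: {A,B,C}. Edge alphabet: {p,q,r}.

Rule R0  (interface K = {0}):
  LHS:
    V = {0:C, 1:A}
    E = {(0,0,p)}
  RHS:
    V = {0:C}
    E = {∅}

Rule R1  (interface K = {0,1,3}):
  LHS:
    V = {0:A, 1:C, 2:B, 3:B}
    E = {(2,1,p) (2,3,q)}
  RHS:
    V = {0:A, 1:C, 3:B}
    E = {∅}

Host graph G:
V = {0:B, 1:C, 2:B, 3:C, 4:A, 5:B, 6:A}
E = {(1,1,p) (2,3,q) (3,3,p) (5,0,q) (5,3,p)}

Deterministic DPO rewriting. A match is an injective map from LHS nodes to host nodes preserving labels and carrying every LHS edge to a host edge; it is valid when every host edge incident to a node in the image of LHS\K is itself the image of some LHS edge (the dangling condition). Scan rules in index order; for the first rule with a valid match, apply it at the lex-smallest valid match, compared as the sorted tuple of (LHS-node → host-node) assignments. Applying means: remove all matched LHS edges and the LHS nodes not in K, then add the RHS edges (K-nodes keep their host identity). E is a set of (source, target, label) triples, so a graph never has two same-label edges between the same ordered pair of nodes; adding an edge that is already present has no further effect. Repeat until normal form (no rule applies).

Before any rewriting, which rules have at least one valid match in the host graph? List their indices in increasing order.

R0: 4 valid matches — {0↦1, 1↦4}, {0↦1, 1↦6}, {0↦3, 1↦4} (+1 more)
R1: 2 valid matches — {0↦4, 1↦3, 2↦5, 3↦0}, {0↦6, 1↦3, 2↦5, 3↦0}

Answer: [R0,R1]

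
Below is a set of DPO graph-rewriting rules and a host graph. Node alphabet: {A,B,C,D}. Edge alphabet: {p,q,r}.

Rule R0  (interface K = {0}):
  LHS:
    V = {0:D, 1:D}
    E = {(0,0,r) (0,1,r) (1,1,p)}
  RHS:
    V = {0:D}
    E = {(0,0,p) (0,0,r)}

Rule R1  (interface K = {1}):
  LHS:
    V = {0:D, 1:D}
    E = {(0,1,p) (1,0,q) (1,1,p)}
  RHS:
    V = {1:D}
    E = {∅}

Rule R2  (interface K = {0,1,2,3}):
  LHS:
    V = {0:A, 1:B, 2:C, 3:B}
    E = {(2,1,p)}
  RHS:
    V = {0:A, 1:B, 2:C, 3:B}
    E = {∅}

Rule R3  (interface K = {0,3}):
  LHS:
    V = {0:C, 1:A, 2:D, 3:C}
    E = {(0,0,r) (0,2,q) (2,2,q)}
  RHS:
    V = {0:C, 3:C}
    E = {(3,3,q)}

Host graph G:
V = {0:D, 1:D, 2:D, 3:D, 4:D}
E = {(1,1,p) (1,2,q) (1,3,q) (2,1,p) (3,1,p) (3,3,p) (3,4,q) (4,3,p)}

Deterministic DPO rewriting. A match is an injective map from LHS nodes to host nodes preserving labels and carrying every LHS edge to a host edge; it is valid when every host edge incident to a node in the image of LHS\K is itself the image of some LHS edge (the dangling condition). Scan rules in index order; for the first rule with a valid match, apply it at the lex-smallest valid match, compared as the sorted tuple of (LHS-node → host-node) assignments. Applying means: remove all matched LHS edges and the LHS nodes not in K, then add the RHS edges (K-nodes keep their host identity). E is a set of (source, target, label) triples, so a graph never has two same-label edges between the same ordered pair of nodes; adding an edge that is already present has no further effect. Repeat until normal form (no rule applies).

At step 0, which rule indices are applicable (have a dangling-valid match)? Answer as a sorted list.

Answer: [R1]

Steps:
R0: no valid match — LHS pattern not found
R1: 2 valid matches — {0↦2, 1↦1}, {0↦4, 1↦3}
R2: no valid match — LHS pattern not found
R3: no valid match — LHS pattern not found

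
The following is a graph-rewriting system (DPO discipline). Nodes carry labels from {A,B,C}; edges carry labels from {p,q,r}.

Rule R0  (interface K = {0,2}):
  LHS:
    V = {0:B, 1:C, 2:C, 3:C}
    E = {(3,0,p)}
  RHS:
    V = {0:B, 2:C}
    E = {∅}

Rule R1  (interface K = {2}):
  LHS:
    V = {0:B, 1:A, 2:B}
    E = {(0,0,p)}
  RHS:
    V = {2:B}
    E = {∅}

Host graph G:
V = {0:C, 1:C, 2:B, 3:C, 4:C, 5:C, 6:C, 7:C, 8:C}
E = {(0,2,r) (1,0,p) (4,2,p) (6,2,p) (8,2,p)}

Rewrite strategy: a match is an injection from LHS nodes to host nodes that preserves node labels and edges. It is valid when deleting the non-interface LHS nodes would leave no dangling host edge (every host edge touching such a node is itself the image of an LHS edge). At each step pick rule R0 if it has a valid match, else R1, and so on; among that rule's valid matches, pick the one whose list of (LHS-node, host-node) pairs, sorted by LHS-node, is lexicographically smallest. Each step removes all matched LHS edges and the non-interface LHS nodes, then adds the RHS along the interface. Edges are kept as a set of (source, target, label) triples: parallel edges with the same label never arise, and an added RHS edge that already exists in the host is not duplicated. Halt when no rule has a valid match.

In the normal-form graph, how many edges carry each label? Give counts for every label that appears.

[0] host  ⇒  9 nodes, 5 edges  {0-r->2 1-p->0 4-p->2 6-p->2 8-p->2}
[1] R0 @ {0↦2, 1↦3, 2↦0, 3↦4}  ⇒  7 nodes, 4 edges  {0-r->2 1-p->0 6-p->2 8-p->2}
[2] R0 @ {0↦2, 1↦5, 2↦0, 3↦6}  ⇒  5 nodes, 3 edges  {0-r->2 1-p->0 8-p->2}
[3] R0 @ {0↦2, 1↦7, 2↦0, 3↦8}  ⇒  3 nodes, 2 edges  {0-r->2 1-p->0}
normal form: no rule applies after step 3
NF edges: [(0, 2, 'r'), (1, 0, 'p')]

Answer: p:1 r:1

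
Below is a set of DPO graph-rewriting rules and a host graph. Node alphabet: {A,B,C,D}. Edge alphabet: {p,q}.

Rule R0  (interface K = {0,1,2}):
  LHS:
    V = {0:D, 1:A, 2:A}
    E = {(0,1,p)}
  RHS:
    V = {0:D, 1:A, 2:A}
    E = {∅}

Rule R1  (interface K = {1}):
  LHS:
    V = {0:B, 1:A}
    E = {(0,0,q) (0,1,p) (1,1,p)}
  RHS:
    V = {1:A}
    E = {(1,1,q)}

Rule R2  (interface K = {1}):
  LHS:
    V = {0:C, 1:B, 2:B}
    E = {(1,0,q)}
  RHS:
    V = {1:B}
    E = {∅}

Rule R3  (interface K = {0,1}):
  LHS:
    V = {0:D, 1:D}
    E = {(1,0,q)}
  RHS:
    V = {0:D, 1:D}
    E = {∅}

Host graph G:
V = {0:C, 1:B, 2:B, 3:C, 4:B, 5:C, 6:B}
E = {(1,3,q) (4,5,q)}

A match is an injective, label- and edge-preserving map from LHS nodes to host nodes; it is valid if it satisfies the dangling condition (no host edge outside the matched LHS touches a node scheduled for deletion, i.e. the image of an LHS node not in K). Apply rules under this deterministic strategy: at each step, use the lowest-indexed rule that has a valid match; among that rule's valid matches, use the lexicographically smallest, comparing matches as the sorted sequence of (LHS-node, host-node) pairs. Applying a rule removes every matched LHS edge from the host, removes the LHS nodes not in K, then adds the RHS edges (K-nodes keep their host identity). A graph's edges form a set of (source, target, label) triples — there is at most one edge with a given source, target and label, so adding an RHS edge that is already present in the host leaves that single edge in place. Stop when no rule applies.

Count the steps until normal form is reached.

Answer: 2

Rewrite trace:
initial: |V|=7 |E|=2  E = 1-q->3 4-q->5
step 1: apply R2 at {0↦3, 1↦1, 2↦2}  → |V|=5 |E|=1  E = 4-q->5
step 2: apply R2 at {0↦5, 1↦4, 2↦1}  → |V|=3 |E|=0  E = ∅
halt: no rule applies after step 2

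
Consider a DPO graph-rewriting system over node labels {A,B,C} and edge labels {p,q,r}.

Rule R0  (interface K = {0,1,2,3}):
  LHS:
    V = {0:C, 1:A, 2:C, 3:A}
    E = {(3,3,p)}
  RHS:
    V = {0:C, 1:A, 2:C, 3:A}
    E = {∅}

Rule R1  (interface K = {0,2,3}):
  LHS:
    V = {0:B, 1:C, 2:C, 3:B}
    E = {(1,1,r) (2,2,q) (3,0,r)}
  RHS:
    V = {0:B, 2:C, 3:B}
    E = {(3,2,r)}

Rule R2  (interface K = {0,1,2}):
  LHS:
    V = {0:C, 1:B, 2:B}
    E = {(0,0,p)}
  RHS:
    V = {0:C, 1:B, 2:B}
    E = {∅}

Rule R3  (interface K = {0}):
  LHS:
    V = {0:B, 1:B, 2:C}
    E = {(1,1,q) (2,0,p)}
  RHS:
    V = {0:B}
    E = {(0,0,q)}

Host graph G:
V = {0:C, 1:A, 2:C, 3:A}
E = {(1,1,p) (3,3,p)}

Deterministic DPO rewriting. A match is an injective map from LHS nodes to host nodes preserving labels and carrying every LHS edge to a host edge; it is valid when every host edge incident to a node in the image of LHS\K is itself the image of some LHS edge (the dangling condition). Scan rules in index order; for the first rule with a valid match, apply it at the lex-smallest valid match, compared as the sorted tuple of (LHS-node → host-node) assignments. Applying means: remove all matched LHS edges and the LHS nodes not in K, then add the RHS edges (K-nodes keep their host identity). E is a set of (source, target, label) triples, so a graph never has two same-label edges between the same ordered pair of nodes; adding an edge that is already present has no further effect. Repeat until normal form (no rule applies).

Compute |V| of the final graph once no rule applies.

start.  V:4 E:2  edges: 1-p->1 3-p->3
1. fire R0 via {0↦0, 1↦1, 2↦2, 3↦3}  →  V:4 E:1  edges: 1-p->1
2. fire R0 via {0↦0, 1↦3, 2↦2, 3↦1}  →  V:4 E:0  edges: ∅
normal form: no rule applies after step 2
NF nodes: {0:C, 1:A, 2:C, 3:A}

Answer: 4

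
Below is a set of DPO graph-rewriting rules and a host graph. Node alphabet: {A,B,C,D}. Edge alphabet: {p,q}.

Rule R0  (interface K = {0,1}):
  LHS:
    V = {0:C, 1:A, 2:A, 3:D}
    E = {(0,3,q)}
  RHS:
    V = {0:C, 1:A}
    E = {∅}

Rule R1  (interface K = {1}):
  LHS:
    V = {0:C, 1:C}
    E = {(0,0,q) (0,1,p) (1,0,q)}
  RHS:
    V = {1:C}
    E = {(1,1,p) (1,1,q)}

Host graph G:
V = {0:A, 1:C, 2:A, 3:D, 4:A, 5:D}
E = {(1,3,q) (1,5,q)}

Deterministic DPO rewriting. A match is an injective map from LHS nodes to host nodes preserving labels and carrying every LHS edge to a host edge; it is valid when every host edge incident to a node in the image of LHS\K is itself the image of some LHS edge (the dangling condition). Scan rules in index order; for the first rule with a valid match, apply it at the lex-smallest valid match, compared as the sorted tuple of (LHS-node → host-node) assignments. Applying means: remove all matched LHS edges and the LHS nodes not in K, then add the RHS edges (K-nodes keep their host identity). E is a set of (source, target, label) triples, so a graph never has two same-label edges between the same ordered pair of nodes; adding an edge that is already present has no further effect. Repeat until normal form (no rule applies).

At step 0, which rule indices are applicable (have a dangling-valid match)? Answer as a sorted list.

R0: 12 valid matches — {0↦1, 1↦0, 2↦2, 3↦3}, {0↦1, 1↦0, 2↦2, 3↦5}, {0↦1, 1↦0, 2↦4, 3↦3} (+9 more)
R1: no valid match — LHS pattern not found

Answer: [R0]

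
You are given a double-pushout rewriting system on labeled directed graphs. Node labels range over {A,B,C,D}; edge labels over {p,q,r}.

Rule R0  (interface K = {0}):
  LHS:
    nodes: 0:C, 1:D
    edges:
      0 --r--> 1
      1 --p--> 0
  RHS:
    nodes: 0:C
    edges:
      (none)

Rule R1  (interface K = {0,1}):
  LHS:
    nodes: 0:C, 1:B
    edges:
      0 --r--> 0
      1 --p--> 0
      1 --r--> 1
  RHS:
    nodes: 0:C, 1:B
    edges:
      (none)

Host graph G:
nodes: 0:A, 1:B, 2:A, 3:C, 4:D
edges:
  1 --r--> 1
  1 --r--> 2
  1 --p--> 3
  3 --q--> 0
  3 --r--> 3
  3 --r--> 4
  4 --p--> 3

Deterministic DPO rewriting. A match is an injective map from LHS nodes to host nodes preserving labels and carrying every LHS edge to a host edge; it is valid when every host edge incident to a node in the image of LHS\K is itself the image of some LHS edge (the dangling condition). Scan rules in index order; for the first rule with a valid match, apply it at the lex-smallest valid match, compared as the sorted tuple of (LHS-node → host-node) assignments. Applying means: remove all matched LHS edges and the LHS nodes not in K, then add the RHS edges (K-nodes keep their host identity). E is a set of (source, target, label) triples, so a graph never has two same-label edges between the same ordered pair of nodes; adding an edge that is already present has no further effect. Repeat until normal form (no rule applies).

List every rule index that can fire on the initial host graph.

Answer: [R0,R1]

Derivation:
R0: 1 valid match — {0↦3, 1↦4}
R1: 1 valid match — {0↦3, 1↦1}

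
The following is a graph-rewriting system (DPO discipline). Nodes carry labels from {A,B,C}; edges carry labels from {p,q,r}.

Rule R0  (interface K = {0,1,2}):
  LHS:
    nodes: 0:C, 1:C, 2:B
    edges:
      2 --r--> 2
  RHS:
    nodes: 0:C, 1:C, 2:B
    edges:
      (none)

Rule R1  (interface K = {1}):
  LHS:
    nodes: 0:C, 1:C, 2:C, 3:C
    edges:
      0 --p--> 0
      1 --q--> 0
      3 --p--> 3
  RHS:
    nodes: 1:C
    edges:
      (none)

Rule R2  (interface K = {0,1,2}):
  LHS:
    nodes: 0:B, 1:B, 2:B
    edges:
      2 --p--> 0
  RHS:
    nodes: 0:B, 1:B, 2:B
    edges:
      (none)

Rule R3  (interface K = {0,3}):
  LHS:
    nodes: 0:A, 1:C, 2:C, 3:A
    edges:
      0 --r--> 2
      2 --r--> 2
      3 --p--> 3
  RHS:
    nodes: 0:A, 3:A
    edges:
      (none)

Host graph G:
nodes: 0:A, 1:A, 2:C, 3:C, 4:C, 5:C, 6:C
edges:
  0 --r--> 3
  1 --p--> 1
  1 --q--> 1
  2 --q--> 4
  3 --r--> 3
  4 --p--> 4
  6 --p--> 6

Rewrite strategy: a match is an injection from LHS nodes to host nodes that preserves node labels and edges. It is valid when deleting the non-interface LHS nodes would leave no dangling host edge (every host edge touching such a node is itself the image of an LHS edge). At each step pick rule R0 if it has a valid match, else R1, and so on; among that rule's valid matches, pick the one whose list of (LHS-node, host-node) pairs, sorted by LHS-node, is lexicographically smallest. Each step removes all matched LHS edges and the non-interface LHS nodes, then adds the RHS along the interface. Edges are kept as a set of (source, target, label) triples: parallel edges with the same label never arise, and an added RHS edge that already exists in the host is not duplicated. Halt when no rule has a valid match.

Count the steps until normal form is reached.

Answer: 2

Rewrite trace:
initial: |V|=7 |E|=7  E = 0-r->3 1-p->1 1-q->1 2-q->4 3-r->3 4-p->4 6-p->6
step 1: apply R1 at {0↦4, 1↦2, 2↦5, 3↦6}  → |V|=4 |E|=4  E = 0-r->3 1-p->1 1-q->1 3-r->3
step 2: apply R3 at {0↦0, 1↦2, 2↦3, 3↦1}  → |V|=2 |E|=1  E = 1-q->1
final graph: no rule applies after step 2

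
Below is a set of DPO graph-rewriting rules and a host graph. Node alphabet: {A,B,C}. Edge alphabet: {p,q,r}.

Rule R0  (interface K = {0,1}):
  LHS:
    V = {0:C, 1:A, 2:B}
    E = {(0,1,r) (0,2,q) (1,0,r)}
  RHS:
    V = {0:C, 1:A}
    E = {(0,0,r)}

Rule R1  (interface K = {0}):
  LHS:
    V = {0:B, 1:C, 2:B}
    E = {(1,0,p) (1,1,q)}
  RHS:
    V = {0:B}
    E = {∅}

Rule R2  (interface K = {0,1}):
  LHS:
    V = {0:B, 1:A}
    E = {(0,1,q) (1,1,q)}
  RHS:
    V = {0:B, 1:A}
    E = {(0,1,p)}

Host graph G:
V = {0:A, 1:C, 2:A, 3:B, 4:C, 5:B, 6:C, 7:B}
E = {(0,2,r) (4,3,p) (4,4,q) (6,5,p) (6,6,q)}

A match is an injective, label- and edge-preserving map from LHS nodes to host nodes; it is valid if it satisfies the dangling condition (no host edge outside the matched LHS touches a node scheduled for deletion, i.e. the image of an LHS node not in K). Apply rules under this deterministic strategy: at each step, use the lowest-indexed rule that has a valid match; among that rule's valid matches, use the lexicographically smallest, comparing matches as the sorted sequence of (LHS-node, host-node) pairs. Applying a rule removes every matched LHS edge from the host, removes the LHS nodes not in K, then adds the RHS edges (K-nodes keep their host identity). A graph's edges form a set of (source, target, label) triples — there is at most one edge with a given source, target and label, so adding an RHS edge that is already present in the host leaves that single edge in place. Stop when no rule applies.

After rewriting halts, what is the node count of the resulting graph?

Answer: 4

Steps:
[0] host  ⇒  8 nodes, 5 edges  {0-r->2 4-p->3 4-q->4 6-p->5 6-q->6}
[1] R1 @ {0↦3, 1↦4, 2↦7}  ⇒  6 nodes, 3 edges  {0-r->2 6-p->5 6-q->6}
[2] R1 @ {0↦5, 1↦6, 2↦3}  ⇒  4 nodes, 1 edges  {0-r->2}
normal form: no rule applies after step 2
NF nodes: {0:A, 1:C, 2:A, 5:B}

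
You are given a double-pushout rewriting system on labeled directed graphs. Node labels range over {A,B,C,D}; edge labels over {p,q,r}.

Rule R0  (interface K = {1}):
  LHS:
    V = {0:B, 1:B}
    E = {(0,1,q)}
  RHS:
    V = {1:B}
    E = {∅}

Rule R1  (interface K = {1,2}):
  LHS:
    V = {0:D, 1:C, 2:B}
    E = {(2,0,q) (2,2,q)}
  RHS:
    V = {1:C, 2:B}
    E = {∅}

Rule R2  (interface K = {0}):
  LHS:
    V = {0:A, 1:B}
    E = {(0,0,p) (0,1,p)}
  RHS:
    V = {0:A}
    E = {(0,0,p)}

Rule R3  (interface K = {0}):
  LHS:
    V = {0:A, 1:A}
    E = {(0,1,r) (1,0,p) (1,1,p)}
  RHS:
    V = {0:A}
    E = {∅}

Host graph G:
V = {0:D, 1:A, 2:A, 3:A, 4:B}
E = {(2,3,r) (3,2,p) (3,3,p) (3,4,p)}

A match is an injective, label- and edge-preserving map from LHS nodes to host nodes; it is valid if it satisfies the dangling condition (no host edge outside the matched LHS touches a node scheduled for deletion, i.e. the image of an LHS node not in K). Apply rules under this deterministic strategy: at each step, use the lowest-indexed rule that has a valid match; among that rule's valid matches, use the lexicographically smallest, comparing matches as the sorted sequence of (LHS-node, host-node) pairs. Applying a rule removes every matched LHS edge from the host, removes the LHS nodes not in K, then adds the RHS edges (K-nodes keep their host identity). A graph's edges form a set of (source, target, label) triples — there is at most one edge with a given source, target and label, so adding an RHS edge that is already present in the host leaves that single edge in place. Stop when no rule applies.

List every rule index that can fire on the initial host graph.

Answer: [R2]

Derivation:
R0: no valid match — LHS pattern not found
R1: no valid match — LHS pattern not found
R2: 1 valid match — {0↦3, 1↦4}
R3: no valid match — 1 raw match, all fail dangling condition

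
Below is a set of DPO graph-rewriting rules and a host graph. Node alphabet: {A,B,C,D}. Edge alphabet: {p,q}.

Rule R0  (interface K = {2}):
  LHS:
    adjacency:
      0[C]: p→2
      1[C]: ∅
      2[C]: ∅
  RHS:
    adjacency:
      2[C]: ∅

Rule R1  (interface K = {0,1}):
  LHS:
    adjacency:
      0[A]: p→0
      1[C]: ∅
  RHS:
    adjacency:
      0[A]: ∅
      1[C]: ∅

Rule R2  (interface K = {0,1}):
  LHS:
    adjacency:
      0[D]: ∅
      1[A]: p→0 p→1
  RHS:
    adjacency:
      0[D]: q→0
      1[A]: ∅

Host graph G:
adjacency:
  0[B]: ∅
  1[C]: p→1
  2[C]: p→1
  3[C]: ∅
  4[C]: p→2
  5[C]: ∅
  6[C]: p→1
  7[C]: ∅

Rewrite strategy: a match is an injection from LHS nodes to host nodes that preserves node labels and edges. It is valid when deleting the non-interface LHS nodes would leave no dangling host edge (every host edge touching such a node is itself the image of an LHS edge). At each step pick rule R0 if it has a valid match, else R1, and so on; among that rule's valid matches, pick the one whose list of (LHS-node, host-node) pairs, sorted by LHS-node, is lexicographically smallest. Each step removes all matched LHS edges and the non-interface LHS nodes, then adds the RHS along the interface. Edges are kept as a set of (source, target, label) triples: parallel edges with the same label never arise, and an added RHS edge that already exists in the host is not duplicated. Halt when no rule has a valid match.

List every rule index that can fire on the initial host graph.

Answer: [R0]

Derivation:
R0: 6 valid matches — {0↦4, 1↦3, 2↦2}, {0↦4, 1↦5, 2↦2}, {0↦4, 1↦7, 2↦2} (+3 more)
R1: no valid match — LHS pattern not found
R2: no valid match — LHS pattern not found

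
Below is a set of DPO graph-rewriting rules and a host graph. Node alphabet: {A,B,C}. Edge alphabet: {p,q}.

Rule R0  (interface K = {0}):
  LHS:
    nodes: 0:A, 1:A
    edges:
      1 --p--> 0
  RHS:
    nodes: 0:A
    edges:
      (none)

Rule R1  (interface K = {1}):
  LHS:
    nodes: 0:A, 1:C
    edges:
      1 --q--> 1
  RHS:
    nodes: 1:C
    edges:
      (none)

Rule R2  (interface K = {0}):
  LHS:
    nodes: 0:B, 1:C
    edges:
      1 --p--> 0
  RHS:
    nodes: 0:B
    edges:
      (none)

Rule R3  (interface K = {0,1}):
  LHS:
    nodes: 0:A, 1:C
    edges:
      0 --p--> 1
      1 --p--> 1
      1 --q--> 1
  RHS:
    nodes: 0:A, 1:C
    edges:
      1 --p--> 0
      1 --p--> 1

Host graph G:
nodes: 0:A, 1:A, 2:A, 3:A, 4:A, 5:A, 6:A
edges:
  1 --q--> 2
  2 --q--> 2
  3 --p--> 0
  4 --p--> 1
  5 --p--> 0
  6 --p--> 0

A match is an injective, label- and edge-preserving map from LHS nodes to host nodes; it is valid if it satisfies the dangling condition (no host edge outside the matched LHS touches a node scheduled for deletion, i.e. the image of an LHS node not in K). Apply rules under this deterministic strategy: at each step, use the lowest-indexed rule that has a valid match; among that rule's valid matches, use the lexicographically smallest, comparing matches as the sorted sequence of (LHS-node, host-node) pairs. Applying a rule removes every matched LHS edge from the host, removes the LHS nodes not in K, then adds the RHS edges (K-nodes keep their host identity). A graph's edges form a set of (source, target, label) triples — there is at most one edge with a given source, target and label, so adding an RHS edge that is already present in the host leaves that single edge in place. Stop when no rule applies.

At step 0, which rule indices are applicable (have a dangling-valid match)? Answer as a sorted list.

Answer: [R0]

Rewrite trace:
R0: 4 valid matches — {0↦0, 1↦3}, {0↦0, 1↦5}, {0↦0, 1↦6} (+1 more)
R1: no valid match — LHS pattern not found
R2: no valid match — LHS pattern not found
R3: no valid match — LHS pattern not found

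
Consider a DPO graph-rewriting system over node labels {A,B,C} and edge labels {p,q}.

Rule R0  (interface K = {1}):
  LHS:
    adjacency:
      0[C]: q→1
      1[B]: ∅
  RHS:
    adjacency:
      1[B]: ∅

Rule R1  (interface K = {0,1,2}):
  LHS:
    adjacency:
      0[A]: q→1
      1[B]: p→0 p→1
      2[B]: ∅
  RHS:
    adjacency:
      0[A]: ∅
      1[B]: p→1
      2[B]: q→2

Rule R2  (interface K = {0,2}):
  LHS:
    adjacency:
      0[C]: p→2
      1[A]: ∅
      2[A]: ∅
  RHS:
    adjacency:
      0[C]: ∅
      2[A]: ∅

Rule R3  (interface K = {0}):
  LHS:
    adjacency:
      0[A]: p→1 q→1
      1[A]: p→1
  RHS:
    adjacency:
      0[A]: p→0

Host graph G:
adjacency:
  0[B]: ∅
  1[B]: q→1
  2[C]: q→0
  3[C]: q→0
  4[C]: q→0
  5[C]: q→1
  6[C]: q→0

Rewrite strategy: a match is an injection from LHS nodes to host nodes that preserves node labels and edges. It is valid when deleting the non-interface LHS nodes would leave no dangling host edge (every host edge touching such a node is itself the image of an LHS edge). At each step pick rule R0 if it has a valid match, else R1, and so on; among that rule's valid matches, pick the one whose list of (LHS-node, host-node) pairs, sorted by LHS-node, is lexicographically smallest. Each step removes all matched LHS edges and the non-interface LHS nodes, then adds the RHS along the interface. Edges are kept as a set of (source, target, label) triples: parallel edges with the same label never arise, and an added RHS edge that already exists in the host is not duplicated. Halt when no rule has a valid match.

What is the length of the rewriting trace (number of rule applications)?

initial: |V|=7 |E|=6  E = 1-q->1 2-q->0 3-q->0 4-q->0 5-q->1 6-q->0
step 1: apply R0 at {0↦2, 1↦0}  → |V|=6 |E|=5  E = 1-q->1 3-q->0 4-q->0 5-q->1 6-q->0
step 2: apply R0 at {0↦3, 1↦0}  → |V|=5 |E|=4  E = 1-q->1 4-q->0 5-q->1 6-q->0
step 3: apply R0 at {0↦4, 1↦0}  → |V|=4 |E|=3  E = 1-q->1 5-q->1 6-q->0
step 4: apply R0 at {0↦5, 1↦1}  → |V|=3 |E|=2  E = 1-q->1 6-q->0
step 5: apply R0 at {0↦6, 1↦0}  → |V|=2 |E|=1  E = 1-q->1
normal form: no rule applies after step 5

Answer: 5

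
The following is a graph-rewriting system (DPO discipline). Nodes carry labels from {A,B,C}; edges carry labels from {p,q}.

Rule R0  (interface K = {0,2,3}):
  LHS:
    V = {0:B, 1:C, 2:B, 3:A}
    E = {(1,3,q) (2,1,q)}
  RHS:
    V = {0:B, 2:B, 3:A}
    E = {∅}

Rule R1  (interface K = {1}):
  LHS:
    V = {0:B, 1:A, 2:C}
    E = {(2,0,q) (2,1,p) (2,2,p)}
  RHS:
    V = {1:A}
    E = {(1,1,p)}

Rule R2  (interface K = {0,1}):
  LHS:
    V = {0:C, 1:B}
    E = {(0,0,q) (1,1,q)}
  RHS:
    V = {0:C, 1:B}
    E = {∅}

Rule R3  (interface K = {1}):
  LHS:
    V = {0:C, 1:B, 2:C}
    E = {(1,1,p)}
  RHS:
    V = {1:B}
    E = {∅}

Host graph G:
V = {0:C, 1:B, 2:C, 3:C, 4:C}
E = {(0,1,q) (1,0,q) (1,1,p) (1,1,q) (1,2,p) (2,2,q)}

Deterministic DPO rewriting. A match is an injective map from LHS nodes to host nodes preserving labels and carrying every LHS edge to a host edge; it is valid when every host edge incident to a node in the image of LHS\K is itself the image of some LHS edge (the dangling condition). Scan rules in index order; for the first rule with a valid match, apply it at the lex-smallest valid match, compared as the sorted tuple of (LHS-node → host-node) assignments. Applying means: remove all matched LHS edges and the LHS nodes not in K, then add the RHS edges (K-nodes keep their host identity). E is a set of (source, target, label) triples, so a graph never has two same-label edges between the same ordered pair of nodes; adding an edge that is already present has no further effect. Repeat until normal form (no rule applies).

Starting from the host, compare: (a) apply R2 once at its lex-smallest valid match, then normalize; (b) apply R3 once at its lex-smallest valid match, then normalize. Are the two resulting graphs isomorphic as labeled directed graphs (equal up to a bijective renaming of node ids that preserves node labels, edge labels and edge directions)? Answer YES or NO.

branch R2-first: apply at {0↦2, 1↦1} → |E|=4, then 1 more step(s) → NF |V|=3 |E|=3 V={0:C, 1:B, 2:C} E=0-q->1 1-q->0 1-p->2
branch R3-first: apply at {0↦3, 1↦1, 2↦4} → |E|=5, then 1 more step(s) → NF |V|=3 |E|=3 V={0:C, 1:B, 2:C} E=0-q->1 1-q->0 1-p->2
graphs isomorphic (equal up to label-preserving node renaming)

Answer: YES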